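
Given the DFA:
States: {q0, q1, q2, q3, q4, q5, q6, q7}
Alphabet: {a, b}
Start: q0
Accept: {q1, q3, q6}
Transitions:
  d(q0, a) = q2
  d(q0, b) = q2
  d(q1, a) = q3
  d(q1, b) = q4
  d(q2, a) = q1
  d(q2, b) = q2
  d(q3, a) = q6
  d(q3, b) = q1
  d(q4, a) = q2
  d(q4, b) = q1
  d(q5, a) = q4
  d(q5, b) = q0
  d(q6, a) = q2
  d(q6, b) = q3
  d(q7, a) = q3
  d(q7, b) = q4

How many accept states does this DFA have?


Accept states listed: {q1, q3, q6}
Counting: q1(1) q3(2) q6(3)

3


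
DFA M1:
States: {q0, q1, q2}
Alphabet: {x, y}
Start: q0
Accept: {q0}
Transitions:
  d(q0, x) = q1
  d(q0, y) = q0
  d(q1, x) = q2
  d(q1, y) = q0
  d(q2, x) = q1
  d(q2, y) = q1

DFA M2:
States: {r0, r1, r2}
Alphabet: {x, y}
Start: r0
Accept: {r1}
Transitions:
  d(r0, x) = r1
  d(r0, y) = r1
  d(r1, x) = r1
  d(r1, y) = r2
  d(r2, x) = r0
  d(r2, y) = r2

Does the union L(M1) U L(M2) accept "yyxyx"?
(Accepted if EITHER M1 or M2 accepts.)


M1: final=q1 accepted=False
M2: final=r1 accepted=True

Yes, union accepts


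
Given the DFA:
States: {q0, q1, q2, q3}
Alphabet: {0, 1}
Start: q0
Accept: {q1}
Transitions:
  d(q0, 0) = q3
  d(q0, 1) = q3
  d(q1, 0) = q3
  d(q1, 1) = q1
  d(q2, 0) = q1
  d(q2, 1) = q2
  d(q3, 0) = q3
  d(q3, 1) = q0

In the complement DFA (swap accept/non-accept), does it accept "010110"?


Trace: q0 -> q3 -> q0 -> q3 -> q0 -> q3 -> q3
Final: q3
Original accept: {q1}
Complement: q3 is not in original accept

Yes, complement accepts (original rejects)


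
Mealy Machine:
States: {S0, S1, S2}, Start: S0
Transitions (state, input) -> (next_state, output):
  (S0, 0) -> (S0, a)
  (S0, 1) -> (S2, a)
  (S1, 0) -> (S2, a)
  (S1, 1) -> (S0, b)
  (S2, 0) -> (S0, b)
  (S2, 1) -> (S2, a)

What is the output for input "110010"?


Step-by-step:
  (S0, 1) -> (S2, a)
  (S2, 1) -> (S2, a)
  (S2, 0) -> (S0, b)
  (S0, 0) -> (S0, a)
  (S0, 1) -> (S2, a)
  (S2, 0) -> (S0, b)

"aabaab"


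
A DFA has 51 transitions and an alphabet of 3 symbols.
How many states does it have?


Each state has exactly one transition per symbol.
states = transitions / |alphabet| = 51 / 3 = 17

17


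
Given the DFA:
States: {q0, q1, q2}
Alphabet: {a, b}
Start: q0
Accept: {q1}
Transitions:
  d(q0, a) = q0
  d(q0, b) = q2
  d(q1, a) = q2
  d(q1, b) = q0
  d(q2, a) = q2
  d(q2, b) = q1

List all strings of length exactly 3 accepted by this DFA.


All strings of length 3: 8 total
Accepted: 2

"abb", "bab"


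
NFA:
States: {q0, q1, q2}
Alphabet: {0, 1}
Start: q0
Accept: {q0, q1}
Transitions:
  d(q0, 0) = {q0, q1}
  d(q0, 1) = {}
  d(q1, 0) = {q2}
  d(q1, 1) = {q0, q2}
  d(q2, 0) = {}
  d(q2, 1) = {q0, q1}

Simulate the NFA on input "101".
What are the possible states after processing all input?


Start: {q0}
  --1--> {}
  --0--> {}
  --1--> {}

{} (empty set, no valid transitions)


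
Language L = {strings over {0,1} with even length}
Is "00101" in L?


length = 5; 5 mod 2 = 1

No, "00101" is not in L


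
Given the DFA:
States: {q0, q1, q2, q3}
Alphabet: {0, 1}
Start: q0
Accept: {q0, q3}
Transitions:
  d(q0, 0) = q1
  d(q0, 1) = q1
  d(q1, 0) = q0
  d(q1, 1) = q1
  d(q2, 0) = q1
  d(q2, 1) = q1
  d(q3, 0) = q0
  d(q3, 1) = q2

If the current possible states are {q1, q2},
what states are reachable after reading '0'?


Apply transition on '0' from each current state:
  d(q1, 0) = q0
  d(q2, 0) = q1

{q0, q1}


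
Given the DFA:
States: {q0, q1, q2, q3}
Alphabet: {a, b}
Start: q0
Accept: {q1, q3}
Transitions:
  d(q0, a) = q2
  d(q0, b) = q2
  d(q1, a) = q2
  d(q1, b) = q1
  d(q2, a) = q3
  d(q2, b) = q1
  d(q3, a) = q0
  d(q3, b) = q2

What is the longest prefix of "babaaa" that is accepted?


Run the DFA, marking each prefix where the state is accepting:
  "" -> q0 [reject]
  "b" -> q2 [reject]
  "ba" -> q3 [accept]
  "bab" -> q2 [reject]
  "baba" -> q3 [accept]
  "babaa" -> q0 [reject]
  "babaaa" -> q2 [reject]

"baba"


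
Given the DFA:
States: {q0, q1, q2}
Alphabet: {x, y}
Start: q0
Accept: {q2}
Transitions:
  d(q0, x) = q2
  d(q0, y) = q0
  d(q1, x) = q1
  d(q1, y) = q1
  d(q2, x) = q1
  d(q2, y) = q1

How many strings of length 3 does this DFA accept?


Enumerating all length-3 strings:
  "xxx" -> q1 [reject]
  "xxy" -> q1 [reject]
  "xyx" -> q1 [reject]
  "xyy" -> q1 [reject]
  "yxx" -> q1 [reject]
  "yxy" -> q1 [reject]
  "yyx" -> q2 [accept]
  "yyy" -> q0 [reject]

1 out of 8


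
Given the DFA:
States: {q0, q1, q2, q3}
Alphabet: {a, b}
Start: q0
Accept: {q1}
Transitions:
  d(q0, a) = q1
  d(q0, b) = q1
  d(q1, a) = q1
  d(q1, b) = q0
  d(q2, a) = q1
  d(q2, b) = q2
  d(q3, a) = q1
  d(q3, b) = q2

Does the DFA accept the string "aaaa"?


Trace: q0 -> q1 -> q1 -> q1 -> q1
Final state: q1
Accept states: {q1}

Yes, accepted (final state q1 is an accept state)


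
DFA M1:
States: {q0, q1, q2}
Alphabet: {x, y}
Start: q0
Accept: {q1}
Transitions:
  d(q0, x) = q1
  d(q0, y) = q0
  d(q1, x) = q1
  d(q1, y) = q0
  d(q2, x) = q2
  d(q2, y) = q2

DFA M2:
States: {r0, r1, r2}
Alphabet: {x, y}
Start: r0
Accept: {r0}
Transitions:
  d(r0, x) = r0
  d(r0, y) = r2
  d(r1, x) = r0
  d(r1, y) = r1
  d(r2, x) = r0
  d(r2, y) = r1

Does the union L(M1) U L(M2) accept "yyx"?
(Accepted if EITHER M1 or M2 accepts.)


M1: final=q1 accepted=True
M2: final=r0 accepted=True

Yes, union accepts


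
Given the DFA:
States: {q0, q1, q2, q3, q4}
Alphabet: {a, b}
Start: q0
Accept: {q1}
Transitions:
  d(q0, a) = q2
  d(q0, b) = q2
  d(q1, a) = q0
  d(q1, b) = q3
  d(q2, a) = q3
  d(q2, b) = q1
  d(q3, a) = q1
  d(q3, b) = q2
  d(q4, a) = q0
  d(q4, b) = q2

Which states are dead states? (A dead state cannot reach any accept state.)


Forward reachability from each state:
  q0 -> reaches accept state q1 (live)
  q1 -> reaches accept state q1 (live)
  q2 -> reaches accept state q1 (live)
  q3 -> reaches accept state q1 (live)
  q4 -> reaches accept state q1 (live)

None (all states can reach an accept state)


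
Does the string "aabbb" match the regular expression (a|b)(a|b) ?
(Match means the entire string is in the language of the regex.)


|string| = 5; first = 'a'; last = 'b'

No, "aabbb" does not match (a|b)(a|b)


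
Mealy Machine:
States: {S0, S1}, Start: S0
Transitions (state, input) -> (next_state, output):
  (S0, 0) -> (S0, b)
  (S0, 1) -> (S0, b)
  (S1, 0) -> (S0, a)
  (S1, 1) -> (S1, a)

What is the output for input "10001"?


Step-by-step:
  (S0, 1) -> (S0, b)
  (S0, 0) -> (S0, b)
  (S0, 0) -> (S0, b)
  (S0, 0) -> (S0, b)
  (S0, 1) -> (S0, b)

"bbbbb"


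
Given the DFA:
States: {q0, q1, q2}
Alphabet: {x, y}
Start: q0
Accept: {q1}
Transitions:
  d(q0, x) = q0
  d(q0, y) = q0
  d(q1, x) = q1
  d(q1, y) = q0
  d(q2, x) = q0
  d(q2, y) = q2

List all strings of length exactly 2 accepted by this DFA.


All strings of length 2: 4 total
Accepted: 0

None


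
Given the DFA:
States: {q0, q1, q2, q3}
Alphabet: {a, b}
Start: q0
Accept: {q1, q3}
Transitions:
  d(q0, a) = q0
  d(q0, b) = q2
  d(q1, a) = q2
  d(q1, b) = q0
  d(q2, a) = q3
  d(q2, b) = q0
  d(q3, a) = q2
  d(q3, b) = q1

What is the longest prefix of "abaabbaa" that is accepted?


Run the DFA, marking each prefix where the state is accepting:
  "" -> q0 [reject]
  "a" -> q0 [reject]
  "ab" -> q2 [reject]
  "aba" -> q3 [accept]
  "abaa" -> q2 [reject]
  "abaab" -> q0 [reject]
  "abaabb" -> q2 [reject]
  "abaabba" -> q3 [accept]
  "abaabbaa" -> q2 [reject]

"abaabba"


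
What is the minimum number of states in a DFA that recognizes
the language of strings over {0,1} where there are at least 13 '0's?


States: count = 0, 1, ..., 12, and a final '>= 13' state.
Total: 13 + 1 = 14. Accept = '>= 13' state.

14


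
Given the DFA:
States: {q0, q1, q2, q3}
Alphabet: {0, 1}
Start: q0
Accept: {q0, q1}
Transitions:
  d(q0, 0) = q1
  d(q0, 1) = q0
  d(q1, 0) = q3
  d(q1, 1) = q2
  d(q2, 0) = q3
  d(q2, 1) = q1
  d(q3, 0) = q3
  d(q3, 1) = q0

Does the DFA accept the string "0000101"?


Trace: q0 -> q1 -> q3 -> q3 -> q3 -> q0 -> q1 -> q2
Final state: q2
Accept states: {q0, q1}

No, rejected (final state q2 is not an accept state)


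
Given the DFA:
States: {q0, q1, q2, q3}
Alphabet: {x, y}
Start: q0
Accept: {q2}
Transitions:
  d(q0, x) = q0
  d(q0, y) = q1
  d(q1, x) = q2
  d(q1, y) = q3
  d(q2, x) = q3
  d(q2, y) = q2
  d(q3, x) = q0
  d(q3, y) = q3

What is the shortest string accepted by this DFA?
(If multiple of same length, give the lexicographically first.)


BFS by string length (lex-first path to each state shown):
  len 0: q0<-""
  len 1: q0<-"x", q1<-"y"
  len 2: q0<-"xx", q1<-"xy", q2<-"yx", q3<-"yy"
Found accept state at length 2.

"yx"


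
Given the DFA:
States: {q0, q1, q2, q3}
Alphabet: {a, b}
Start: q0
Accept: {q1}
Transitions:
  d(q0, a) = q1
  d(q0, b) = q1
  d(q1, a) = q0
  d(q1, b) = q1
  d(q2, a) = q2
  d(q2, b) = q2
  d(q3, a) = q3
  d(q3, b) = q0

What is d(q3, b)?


Looking up transition d(q3, b)

q0


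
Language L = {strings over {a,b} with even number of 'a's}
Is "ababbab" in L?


count('a') = 3; 3 mod 2 = 1

No, "ababbab" is not in L


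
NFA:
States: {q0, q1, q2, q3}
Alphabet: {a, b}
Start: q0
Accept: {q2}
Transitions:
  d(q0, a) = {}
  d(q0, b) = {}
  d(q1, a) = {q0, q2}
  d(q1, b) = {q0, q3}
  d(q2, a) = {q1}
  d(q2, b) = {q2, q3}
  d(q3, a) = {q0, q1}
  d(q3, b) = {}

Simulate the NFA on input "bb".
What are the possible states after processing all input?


Start: {q0}
  --b--> {}
  --b--> {}

{} (empty set, no valid transitions)


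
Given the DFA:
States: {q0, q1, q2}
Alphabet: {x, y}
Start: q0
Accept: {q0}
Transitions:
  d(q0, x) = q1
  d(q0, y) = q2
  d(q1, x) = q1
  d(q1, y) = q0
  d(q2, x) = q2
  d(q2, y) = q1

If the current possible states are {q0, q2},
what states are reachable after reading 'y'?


Apply transition on 'y' from each current state:
  d(q0, y) = q2
  d(q2, y) = q1

{q1, q2}


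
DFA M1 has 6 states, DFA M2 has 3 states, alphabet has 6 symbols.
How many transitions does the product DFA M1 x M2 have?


Product DFA has 6 * 3 = 18 states.
Each has 6 transitions: 18 * 6 = 108

108


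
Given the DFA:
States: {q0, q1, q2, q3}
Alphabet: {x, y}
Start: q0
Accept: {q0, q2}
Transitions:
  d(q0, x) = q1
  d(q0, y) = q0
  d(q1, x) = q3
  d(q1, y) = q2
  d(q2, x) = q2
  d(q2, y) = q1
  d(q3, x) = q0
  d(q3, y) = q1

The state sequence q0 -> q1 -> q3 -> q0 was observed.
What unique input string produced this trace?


Trace back each transition to find the symbol:
  q0 --[x]--> q1
  q1 --[x]--> q3
  q3 --[x]--> q0

"xxx"


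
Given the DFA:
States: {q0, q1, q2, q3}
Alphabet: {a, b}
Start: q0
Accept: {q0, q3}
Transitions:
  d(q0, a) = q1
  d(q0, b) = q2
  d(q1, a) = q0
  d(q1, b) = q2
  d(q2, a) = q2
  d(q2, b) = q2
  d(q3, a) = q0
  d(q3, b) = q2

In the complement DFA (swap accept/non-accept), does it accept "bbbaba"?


Trace: q0 -> q2 -> q2 -> q2 -> q2 -> q2 -> q2
Final: q2
Original accept: {q0, q3}
Complement: q2 is not in original accept

Yes, complement accepts (original rejects)


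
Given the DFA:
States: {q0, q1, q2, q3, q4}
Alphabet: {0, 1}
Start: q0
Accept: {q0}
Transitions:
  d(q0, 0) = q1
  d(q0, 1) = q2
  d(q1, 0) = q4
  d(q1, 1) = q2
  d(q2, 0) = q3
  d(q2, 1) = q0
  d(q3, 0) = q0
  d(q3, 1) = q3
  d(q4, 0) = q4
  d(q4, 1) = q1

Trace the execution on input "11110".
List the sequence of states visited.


Input: 11110
d(q0, 1) = q2
d(q2, 1) = q0
d(q0, 1) = q2
d(q2, 1) = q0
d(q0, 0) = q1


q0 -> q2 -> q0 -> q2 -> q0 -> q1


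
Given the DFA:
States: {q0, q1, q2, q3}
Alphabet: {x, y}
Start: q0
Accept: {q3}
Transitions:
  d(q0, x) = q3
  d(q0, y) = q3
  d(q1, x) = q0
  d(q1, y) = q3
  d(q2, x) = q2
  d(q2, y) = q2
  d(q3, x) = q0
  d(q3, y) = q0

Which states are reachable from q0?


BFS from q0:
  layer 0: {q0}
  layer 1: {q3}

{q0, q3}


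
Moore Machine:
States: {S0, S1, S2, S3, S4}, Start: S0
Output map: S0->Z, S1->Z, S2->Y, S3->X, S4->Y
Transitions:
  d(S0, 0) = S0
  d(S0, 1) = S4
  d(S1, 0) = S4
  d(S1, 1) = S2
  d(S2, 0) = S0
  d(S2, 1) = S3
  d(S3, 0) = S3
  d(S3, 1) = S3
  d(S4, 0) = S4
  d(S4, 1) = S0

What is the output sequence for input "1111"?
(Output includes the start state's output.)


Start: S0 (output Z)
  --1--> S4 (output Y)
  --1--> S0 (output Z)
  --1--> S4 (output Y)
  --1--> S0 (output Z)

"ZYZYZ"


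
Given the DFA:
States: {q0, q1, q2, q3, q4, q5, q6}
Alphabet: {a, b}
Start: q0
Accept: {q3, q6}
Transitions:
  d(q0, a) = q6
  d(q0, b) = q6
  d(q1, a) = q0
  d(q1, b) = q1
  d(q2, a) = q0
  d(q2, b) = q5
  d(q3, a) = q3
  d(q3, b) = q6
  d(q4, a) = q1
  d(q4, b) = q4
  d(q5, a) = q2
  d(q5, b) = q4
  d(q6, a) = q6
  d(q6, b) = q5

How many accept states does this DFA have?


Accept states listed: {q3, q6}
Counting: q3(1) q6(2)

2


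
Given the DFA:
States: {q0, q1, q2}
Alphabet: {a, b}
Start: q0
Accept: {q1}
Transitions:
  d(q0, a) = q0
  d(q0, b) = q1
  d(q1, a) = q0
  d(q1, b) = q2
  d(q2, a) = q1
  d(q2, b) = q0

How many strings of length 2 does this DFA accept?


Enumerating all length-2 strings:
  "aa" -> q0 [reject]
  "ab" -> q1 [accept]
  "ba" -> q0 [reject]
  "bb" -> q2 [reject]

1 out of 4


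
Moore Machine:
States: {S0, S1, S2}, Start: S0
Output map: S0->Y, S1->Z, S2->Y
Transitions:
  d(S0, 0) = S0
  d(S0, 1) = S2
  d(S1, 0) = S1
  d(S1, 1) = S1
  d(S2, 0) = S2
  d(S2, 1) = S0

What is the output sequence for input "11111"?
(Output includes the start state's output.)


Start: S0 (output Y)
  --1--> S2 (output Y)
  --1--> S0 (output Y)
  --1--> S2 (output Y)
  --1--> S0 (output Y)
  --1--> S2 (output Y)

"YYYYYY"


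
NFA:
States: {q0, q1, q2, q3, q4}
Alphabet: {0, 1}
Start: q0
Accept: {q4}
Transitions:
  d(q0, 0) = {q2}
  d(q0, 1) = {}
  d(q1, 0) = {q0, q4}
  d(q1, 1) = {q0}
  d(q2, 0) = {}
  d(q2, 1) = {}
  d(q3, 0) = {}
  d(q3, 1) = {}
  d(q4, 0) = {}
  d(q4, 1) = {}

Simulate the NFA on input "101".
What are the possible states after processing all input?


Start: {q0}
  --1--> {}
  --0--> {}
  --1--> {}

{} (empty set, no valid transitions)


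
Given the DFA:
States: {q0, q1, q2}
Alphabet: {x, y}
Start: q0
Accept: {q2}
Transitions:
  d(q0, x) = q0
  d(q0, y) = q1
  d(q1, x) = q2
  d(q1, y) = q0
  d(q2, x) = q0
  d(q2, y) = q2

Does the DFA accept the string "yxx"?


Trace: q0 -> q1 -> q2 -> q0
Final state: q0
Accept states: {q2}

No, rejected (final state q0 is not an accept state)


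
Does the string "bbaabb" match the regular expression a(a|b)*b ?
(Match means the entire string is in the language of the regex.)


|string| = 6; first = 'b'; last = 'b'

No, "bbaabb" does not match a(a|b)*b


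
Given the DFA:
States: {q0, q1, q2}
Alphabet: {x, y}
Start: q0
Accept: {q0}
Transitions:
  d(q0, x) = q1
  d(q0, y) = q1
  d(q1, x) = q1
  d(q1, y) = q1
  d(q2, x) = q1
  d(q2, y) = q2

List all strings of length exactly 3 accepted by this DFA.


All strings of length 3: 8 total
Accepted: 0

None


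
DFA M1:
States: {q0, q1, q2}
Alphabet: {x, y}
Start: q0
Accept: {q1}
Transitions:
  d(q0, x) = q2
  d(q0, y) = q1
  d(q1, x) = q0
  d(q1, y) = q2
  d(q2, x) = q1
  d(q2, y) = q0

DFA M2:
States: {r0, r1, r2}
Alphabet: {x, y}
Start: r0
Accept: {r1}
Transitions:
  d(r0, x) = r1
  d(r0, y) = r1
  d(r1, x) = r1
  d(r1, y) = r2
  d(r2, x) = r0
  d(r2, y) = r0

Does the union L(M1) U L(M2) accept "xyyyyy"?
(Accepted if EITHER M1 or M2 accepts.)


M1: final=q1 accepted=True
M2: final=r0 accepted=False

Yes, union accepts


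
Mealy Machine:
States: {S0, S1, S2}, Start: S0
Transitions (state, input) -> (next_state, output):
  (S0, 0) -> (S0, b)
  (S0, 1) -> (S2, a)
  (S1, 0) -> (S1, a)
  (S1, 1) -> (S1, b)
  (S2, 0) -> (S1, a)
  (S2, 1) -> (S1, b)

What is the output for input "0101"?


Step-by-step:
  (S0, 0) -> (S0, b)
  (S0, 1) -> (S2, a)
  (S2, 0) -> (S1, a)
  (S1, 1) -> (S1, b)

"baab"


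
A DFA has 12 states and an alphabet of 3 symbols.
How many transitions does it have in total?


Each state has exactly one transition per symbol.
12 * 3 = 36

36


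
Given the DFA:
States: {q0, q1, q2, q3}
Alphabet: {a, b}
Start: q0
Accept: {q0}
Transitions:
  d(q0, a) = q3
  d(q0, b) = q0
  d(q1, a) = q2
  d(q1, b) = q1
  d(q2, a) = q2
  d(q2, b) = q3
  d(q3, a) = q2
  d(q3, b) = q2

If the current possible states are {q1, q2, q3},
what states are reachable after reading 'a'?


Apply transition on 'a' from each current state:
  d(q1, a) = q2
  d(q2, a) = q2
  d(q3, a) = q2

{q2}


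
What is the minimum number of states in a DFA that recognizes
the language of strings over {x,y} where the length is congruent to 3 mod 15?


States track (length) mod 15.
Need 15 states: one per remainder 0..14; accept = remainder 3.

15


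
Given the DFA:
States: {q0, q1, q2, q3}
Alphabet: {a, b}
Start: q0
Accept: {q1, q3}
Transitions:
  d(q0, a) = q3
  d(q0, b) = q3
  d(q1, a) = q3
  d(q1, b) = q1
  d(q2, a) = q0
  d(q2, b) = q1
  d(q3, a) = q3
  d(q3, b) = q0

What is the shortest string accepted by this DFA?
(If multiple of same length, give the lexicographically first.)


BFS by string length (lex-first path to each state shown):
  len 0: q0<-""
  len 1: q3<-"a"
Found accept state at length 1.

"a"


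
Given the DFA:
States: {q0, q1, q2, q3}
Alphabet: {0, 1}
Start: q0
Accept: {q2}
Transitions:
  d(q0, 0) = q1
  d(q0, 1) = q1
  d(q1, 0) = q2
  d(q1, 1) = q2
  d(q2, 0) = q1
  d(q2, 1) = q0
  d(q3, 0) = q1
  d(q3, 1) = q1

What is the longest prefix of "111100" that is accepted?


Run the DFA, marking each prefix where the state is accepting:
  "" -> q0 [reject]
  "1" -> q1 [reject]
  "11" -> q2 [accept]
  "111" -> q0 [reject]
  "1111" -> q1 [reject]
  "11110" -> q2 [accept]
  "111100" -> q1 [reject]

"11110"


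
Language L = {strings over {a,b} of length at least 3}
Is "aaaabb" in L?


length = 6

Yes, "aaaabb" is in L


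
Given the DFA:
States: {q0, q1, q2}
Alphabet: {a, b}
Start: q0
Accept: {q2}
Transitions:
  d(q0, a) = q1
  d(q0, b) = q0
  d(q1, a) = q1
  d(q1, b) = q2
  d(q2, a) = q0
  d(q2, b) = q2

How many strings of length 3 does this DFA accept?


Enumerating all length-3 strings:
  "aaa" -> q1 [reject]
  "aab" -> q2 [accept]
  "aba" -> q0 [reject]
  "abb" -> q2 [accept]
  "baa" -> q1 [reject]
  "bab" -> q2 [accept]
  "bba" -> q1 [reject]
  "bbb" -> q0 [reject]

3 out of 8


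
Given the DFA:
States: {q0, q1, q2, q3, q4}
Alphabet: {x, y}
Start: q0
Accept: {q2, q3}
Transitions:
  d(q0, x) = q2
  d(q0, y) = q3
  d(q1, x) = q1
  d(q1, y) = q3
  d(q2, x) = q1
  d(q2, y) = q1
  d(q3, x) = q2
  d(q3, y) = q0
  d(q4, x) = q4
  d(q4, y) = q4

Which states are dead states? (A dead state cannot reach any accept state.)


Forward reachability from each state:
  q0 -> reaches accept state q2 (live)
  q1 -> reaches accept state q2 (live)
  q2 -> reaches accept state q2 (live)
  q3 -> reaches accept state q2 (live)
  q4 -> reaches {q4}, no accept state (dead)

{q4}


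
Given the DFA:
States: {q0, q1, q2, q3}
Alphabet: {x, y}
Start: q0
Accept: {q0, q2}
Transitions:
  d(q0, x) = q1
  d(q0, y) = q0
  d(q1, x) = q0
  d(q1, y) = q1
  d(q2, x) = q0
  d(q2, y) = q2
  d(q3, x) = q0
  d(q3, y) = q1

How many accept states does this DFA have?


Accept states listed: {q0, q2}
Counting: q0(1) q2(2)

2


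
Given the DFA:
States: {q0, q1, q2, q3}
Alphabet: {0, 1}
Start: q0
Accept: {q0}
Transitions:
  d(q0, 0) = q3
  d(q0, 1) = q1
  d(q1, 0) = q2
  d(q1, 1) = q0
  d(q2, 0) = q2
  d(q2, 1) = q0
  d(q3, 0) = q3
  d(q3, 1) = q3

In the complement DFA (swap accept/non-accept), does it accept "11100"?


Trace: q0 -> q1 -> q0 -> q1 -> q2 -> q2
Final: q2
Original accept: {q0}
Complement: q2 is not in original accept

Yes, complement accepts (original rejects)


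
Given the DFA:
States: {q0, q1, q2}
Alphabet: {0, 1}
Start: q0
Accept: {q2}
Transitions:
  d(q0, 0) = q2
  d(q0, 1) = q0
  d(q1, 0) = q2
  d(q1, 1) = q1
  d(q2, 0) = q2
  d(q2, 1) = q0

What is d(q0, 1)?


Looking up transition d(q0, 1)

q0


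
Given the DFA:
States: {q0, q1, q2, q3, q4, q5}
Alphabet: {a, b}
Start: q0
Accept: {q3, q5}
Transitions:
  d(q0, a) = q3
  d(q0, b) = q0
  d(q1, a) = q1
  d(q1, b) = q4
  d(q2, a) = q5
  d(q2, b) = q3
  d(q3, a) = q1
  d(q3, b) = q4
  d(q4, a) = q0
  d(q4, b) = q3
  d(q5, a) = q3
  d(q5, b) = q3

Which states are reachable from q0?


BFS from q0:
  layer 0: {q0}
  layer 1: {q3}
  layer 2: {q1, q4}

{q0, q1, q3, q4}


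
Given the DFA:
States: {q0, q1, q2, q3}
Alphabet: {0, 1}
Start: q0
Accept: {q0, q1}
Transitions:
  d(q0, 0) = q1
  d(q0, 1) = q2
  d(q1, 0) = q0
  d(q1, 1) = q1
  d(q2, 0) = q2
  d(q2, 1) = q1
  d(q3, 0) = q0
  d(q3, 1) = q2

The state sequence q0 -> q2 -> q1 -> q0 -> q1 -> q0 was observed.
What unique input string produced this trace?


Trace back each transition to find the symbol:
  q0 --[1]--> q2
  q2 --[1]--> q1
  q1 --[0]--> q0
  q0 --[0]--> q1
  q1 --[0]--> q0

"11000"


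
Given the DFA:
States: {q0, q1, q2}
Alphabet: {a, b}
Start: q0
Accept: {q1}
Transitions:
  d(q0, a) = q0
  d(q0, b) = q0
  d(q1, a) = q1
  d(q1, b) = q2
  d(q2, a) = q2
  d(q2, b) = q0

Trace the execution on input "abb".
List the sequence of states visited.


Input: abb
d(q0, a) = q0
d(q0, b) = q0
d(q0, b) = q0


q0 -> q0 -> q0 -> q0


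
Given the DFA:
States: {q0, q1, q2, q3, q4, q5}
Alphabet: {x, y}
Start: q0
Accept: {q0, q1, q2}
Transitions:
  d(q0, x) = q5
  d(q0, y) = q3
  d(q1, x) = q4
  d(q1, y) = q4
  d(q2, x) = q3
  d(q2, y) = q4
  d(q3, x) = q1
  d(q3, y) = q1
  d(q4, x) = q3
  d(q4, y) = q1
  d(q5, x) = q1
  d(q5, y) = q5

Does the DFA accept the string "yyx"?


Trace: q0 -> q3 -> q1 -> q4
Final state: q4
Accept states: {q0, q1, q2}

No, rejected (final state q4 is not an accept state)


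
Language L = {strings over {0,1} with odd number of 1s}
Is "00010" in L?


count('1') = 1; 1 mod 2 = 1

Yes, "00010" is in L


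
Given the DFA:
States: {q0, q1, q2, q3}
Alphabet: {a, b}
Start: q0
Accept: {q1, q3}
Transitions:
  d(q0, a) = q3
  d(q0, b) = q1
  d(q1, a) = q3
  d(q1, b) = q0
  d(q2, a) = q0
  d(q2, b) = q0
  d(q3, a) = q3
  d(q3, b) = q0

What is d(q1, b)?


Looking up transition d(q1, b)

q0


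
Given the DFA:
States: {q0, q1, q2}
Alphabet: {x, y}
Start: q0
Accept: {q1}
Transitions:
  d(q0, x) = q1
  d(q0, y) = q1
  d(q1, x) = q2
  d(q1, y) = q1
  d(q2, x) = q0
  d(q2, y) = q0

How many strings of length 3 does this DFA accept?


Enumerating all length-3 strings:
  "xxx" -> q0 [reject]
  "xxy" -> q0 [reject]
  "xyx" -> q2 [reject]
  "xyy" -> q1 [accept]
  "yxx" -> q0 [reject]
  "yxy" -> q0 [reject]
  "yyx" -> q2 [reject]
  "yyy" -> q1 [accept]

2 out of 8


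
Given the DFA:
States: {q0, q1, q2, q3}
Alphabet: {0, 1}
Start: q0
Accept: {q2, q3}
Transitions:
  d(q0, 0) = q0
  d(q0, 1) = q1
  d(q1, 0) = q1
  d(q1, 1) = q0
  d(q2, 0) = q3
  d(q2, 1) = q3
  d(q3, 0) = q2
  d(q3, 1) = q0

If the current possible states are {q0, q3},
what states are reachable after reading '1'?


Apply transition on '1' from each current state:
  d(q0, 1) = q1
  d(q3, 1) = q0

{q0, q1}


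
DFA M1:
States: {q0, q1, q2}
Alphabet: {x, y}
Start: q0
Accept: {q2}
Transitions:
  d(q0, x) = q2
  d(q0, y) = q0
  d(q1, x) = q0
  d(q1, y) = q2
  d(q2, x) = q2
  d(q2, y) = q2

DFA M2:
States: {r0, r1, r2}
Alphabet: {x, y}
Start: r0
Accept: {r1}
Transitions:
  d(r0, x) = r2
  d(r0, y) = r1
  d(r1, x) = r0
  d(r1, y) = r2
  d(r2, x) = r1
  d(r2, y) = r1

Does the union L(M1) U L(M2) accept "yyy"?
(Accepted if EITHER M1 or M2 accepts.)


M1: final=q0 accepted=False
M2: final=r1 accepted=True

Yes, union accepts


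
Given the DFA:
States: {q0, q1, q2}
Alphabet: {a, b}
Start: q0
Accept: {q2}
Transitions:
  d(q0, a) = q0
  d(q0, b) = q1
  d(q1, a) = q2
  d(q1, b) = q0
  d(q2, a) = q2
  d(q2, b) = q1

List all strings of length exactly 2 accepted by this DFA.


All strings of length 2: 4 total
Accepted: 1

"ba"


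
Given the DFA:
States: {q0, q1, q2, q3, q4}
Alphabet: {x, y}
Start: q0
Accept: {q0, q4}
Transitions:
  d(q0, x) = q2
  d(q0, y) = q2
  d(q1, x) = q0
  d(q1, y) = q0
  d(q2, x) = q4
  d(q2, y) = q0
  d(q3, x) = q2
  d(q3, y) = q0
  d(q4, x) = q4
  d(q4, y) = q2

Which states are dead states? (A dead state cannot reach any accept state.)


Forward reachability from each state:
  q0 -> reaches accept state q0 (live)
  q1 -> reaches accept state q0 (live)
  q2 -> reaches accept state q0 (live)
  q3 -> reaches accept state q0 (live)
  q4 -> reaches accept state q0 (live)

None (all states can reach an accept state)


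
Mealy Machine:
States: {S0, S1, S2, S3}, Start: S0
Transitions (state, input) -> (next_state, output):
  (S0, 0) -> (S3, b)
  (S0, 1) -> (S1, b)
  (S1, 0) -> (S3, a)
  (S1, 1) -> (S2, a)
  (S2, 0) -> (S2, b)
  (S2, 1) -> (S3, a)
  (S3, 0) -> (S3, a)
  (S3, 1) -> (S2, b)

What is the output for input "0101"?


Step-by-step:
  (S0, 0) -> (S3, b)
  (S3, 1) -> (S2, b)
  (S2, 0) -> (S2, b)
  (S2, 1) -> (S3, a)

"bbba"


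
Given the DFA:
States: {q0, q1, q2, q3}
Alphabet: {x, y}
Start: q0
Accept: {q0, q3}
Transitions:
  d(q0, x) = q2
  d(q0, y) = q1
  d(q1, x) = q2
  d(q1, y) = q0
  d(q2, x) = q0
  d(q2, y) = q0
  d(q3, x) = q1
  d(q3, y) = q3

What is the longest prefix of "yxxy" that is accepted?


Run the DFA, marking each prefix where the state is accepting:
  "" -> q0 [accept]
  "y" -> q1 [reject]
  "yx" -> q2 [reject]
  "yxx" -> q0 [accept]
  "yxxy" -> q1 [reject]

"yxx"


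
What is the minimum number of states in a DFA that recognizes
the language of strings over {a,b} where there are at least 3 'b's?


States: count = 0, 1, ..., 2, and a final '>= 3' state.
Total: 3 + 1 = 4. Accept = '>= 3' state.

4


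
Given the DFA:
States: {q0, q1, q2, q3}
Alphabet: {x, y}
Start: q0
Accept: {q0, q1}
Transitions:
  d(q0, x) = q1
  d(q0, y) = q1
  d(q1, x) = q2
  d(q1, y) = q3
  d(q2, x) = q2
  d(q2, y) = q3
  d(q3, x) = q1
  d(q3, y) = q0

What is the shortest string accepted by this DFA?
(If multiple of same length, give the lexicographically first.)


BFS by string length (lex-first path to each state shown):
  len 0: q0<-""
Found accept state at length 0.

"" (empty string)


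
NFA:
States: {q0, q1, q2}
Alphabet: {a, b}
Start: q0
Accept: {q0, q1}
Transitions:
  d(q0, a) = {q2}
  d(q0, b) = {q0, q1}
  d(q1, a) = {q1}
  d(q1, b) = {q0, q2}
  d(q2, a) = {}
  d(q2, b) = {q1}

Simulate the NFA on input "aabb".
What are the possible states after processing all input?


Start: {q0}
  --a--> {q2}
  --a--> {}
  --b--> {}
  --b--> {}

{} (empty set, no valid transitions)


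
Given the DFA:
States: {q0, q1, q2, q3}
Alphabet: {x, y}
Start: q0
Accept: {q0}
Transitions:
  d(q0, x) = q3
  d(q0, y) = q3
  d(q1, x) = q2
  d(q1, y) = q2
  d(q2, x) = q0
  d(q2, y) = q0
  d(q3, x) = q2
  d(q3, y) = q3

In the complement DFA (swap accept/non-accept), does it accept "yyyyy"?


Trace: q0 -> q3 -> q3 -> q3 -> q3 -> q3
Final: q3
Original accept: {q0}
Complement: q3 is not in original accept

Yes, complement accepts (original rejects)


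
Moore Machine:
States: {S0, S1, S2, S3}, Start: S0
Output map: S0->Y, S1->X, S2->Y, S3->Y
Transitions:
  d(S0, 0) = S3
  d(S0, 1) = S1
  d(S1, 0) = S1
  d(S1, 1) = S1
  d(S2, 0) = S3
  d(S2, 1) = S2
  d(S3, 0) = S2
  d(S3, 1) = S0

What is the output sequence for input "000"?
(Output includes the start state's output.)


Start: S0 (output Y)
  --0--> S3 (output Y)
  --0--> S2 (output Y)
  --0--> S3 (output Y)

"YYYY"


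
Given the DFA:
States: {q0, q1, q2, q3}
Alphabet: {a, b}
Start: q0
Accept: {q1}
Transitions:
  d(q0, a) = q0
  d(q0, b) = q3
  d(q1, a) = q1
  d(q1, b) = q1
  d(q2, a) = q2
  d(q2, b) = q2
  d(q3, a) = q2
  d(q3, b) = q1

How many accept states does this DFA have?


Accept states listed: {q1}
Counting: q1(1)

1


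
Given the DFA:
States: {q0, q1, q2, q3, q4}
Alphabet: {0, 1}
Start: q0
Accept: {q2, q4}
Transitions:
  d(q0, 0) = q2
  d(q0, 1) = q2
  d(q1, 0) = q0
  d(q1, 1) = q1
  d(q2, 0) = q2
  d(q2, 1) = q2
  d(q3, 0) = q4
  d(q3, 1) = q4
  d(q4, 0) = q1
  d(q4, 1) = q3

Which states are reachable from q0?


BFS from q0:
  layer 0: {q0}
  layer 1: {q2}

{q0, q2}


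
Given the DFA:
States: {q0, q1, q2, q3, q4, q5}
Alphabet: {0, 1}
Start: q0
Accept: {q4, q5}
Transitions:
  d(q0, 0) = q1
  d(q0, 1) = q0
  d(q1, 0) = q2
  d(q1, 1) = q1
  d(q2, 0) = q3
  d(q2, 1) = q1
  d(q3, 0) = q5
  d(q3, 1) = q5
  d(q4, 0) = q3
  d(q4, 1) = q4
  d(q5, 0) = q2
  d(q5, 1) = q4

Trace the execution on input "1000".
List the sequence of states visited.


Input: 1000
d(q0, 1) = q0
d(q0, 0) = q1
d(q1, 0) = q2
d(q2, 0) = q3


q0 -> q0 -> q1 -> q2 -> q3


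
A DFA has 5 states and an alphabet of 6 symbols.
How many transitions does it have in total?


Each state has exactly one transition per symbol.
5 * 6 = 30

30


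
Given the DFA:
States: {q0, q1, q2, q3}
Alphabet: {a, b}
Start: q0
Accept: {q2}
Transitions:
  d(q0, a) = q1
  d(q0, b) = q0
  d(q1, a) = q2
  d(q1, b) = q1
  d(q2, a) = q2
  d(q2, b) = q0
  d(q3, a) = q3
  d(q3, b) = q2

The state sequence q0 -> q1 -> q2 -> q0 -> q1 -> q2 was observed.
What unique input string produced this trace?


Trace back each transition to find the symbol:
  q0 --[a]--> q1
  q1 --[a]--> q2
  q2 --[b]--> q0
  q0 --[a]--> q1
  q1 --[a]--> q2

"aabaa"


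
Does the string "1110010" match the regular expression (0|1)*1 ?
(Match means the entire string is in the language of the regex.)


|string| = 7; first = '1'; last = '0'

No, "1110010" does not match (0|1)*1


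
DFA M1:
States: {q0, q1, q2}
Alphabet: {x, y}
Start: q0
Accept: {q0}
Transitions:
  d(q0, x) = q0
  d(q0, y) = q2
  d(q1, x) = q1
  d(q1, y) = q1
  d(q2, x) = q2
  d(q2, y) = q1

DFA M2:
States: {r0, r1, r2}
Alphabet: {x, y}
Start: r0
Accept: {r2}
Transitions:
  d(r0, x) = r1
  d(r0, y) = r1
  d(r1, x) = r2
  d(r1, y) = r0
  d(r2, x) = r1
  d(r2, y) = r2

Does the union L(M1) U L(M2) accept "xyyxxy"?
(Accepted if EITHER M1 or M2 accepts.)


M1: final=q1 accepted=False
M2: final=r0 accepted=False

No, union rejects (neither accepts)


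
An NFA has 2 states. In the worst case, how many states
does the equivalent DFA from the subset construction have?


Subset construction: one DFA state per subset of NFA states.
2^2 = 4

4


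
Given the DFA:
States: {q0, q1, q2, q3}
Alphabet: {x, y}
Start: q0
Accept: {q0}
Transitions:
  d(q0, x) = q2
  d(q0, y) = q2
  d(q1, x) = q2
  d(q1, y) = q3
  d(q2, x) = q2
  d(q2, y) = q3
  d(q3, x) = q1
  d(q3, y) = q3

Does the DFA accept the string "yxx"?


Trace: q0 -> q2 -> q2 -> q2
Final state: q2
Accept states: {q0}

No, rejected (final state q2 is not an accept state)


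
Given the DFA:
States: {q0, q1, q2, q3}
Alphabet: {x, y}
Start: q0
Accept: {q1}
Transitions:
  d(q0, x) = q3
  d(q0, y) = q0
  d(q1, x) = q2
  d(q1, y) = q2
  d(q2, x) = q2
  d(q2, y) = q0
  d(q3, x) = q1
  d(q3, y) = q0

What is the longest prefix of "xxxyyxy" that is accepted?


Run the DFA, marking each prefix where the state is accepting:
  "" -> q0 [reject]
  "x" -> q3 [reject]
  "xx" -> q1 [accept]
  "xxx" -> q2 [reject]
  "xxxy" -> q0 [reject]
  "xxxyy" -> q0 [reject]
  "xxxyyx" -> q3 [reject]
  "xxxyyxy" -> q0 [reject]

"xx"


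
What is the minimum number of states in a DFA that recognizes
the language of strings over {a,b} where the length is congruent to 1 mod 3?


States track (length) mod 3.
Need 3 states: one per remainder 0..2; accept = remainder 1.

3


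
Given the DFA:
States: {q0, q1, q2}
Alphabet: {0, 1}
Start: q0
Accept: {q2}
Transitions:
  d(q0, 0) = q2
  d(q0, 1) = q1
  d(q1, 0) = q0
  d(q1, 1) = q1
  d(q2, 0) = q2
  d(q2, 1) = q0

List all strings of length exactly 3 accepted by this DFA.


All strings of length 3: 8 total
Accepted: 3

"000", "010", "100"


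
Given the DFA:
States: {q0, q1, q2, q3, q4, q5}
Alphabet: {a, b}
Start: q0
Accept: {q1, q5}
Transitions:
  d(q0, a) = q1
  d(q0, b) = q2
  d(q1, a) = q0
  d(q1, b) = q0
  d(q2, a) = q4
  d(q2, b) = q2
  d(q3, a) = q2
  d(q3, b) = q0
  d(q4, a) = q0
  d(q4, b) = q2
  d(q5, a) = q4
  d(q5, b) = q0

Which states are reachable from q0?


BFS from q0:
  layer 0: {q0}
  layer 1: {q1, q2}
  layer 2: {q4}

{q0, q1, q2, q4}


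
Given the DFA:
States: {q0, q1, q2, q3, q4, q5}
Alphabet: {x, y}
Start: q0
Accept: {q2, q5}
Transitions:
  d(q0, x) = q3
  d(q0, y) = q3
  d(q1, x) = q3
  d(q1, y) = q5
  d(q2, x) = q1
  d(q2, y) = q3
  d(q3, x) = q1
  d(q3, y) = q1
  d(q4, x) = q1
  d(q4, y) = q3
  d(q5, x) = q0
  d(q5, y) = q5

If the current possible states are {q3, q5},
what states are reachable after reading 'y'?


Apply transition on 'y' from each current state:
  d(q3, y) = q1
  d(q5, y) = q5

{q1, q5}


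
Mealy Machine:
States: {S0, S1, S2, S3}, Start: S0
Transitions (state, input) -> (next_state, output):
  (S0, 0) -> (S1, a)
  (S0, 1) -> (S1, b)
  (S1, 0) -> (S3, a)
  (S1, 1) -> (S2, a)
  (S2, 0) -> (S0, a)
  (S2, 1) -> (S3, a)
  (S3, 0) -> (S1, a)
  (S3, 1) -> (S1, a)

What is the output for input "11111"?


Step-by-step:
  (S0, 1) -> (S1, b)
  (S1, 1) -> (S2, a)
  (S2, 1) -> (S3, a)
  (S3, 1) -> (S1, a)
  (S1, 1) -> (S2, a)

"baaaa"


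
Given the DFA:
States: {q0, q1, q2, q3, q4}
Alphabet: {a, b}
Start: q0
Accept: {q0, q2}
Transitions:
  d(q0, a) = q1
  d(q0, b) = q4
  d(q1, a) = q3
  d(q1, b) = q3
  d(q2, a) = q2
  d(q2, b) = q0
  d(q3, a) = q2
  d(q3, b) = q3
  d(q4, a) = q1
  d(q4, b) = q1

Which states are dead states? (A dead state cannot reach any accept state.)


Forward reachability from each state:
  q0 -> reaches accept state q0 (live)
  q1 -> reaches accept state q0 (live)
  q2 -> reaches accept state q0 (live)
  q3 -> reaches accept state q0 (live)
  q4 -> reaches accept state q0 (live)

None (all states can reach an accept state)


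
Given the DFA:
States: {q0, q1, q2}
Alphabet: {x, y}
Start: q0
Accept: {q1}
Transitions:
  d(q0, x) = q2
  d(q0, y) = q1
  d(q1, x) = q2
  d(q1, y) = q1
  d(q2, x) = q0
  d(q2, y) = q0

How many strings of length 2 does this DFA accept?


Enumerating all length-2 strings:
  "xx" -> q0 [reject]
  "xy" -> q0 [reject]
  "yx" -> q2 [reject]
  "yy" -> q1 [accept]

1 out of 4


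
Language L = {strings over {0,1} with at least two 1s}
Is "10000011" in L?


count('1') = 3

Yes, "10000011" is in L


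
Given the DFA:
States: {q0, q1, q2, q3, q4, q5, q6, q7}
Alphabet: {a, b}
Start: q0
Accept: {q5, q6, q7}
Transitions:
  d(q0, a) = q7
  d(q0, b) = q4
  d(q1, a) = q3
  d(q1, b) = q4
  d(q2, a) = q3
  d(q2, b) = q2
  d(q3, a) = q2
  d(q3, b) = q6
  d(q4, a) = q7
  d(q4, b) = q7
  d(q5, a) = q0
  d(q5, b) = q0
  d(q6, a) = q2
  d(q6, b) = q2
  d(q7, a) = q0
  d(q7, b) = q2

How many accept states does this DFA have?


Accept states listed: {q5, q6, q7}
Counting: q5(1) q6(2) q7(3)

3


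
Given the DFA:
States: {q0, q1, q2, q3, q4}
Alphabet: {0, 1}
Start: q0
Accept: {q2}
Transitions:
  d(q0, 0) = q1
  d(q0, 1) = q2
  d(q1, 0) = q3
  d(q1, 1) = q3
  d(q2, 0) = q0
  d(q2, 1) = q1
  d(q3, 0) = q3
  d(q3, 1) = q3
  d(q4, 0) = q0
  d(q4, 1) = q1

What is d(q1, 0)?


Looking up transition d(q1, 0)

q3


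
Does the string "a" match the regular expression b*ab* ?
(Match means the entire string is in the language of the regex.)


|string| = 1; first = 'a'; last = 'a'

Yes, "a" matches b*ab*


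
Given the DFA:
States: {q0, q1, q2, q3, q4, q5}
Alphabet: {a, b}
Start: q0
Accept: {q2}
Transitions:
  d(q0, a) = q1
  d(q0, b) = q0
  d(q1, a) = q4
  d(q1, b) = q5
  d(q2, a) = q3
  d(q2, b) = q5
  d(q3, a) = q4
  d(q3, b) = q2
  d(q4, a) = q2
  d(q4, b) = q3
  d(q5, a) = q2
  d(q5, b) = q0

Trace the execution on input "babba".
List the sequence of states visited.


Input: babba
d(q0, b) = q0
d(q0, a) = q1
d(q1, b) = q5
d(q5, b) = q0
d(q0, a) = q1


q0 -> q0 -> q1 -> q5 -> q0 -> q1


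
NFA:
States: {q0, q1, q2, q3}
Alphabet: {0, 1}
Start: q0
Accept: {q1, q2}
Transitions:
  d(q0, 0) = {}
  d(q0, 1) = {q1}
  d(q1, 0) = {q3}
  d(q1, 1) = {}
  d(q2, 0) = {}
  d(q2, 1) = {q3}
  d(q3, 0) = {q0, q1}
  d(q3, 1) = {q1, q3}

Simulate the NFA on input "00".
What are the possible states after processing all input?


Start: {q0}
  --0--> {}
  --0--> {}

{} (empty set, no valid transitions)


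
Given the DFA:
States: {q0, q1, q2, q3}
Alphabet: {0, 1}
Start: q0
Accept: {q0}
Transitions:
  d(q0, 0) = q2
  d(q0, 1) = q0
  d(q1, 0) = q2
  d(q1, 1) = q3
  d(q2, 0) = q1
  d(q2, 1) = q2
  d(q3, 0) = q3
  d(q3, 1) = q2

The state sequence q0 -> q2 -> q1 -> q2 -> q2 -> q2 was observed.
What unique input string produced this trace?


Trace back each transition to find the symbol:
  q0 --[0]--> q2
  q2 --[0]--> q1
  q1 --[0]--> q2
  q2 --[1]--> q2
  q2 --[1]--> q2

"00011"


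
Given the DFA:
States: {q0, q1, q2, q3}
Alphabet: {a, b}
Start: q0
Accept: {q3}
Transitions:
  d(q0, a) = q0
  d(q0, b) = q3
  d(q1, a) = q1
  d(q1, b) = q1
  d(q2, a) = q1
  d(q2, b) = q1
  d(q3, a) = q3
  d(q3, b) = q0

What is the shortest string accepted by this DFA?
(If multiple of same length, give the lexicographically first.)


BFS by string length (lex-first path to each state shown):
  len 0: q0<-""
  len 1: q0<-"a", q3<-"b"
Found accept state at length 1.

"b"


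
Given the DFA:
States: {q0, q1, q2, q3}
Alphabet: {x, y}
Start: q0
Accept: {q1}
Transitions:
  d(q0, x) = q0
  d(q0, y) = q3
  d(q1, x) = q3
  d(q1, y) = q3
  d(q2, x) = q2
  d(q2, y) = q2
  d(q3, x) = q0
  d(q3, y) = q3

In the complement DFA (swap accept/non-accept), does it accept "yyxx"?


Trace: q0 -> q3 -> q3 -> q0 -> q0
Final: q0
Original accept: {q1}
Complement: q0 is not in original accept

Yes, complement accepts (original rejects)


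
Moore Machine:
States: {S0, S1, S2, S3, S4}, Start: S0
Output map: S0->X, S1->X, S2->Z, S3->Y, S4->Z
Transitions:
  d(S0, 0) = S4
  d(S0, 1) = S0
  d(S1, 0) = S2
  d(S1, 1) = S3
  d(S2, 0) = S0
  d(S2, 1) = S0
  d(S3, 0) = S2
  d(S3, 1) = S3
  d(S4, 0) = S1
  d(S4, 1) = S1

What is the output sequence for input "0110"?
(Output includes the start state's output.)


Start: S0 (output X)
  --0--> S4 (output Z)
  --1--> S1 (output X)
  --1--> S3 (output Y)
  --0--> S2 (output Z)

"XZXYZ"


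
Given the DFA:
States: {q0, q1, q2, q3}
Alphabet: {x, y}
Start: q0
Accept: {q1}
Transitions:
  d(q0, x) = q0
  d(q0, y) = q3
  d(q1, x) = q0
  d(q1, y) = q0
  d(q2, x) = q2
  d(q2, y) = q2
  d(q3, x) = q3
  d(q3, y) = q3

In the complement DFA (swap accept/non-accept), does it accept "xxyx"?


Trace: q0 -> q0 -> q0 -> q3 -> q3
Final: q3
Original accept: {q1}
Complement: q3 is not in original accept

Yes, complement accepts (original rejects)


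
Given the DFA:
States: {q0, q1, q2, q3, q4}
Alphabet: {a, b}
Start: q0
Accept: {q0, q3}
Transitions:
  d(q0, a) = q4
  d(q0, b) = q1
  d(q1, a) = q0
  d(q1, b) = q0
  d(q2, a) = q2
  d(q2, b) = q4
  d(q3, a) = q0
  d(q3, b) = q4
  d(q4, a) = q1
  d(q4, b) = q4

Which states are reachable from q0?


BFS from q0:
  layer 0: {q0}
  layer 1: {q1, q4}

{q0, q1, q4}


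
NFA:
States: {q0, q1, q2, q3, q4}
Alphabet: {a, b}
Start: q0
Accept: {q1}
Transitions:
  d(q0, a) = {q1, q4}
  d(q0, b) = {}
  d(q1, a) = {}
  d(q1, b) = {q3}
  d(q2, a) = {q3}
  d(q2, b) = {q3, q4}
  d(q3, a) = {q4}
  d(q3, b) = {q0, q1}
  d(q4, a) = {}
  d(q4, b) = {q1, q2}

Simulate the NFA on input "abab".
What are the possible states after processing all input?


Start: {q0}
  --a--> {q1, q4}
  --b--> {q1, q2, q3}
  --a--> {q3, q4}
  --b--> {q0, q1, q2}

{q0, q1, q2}


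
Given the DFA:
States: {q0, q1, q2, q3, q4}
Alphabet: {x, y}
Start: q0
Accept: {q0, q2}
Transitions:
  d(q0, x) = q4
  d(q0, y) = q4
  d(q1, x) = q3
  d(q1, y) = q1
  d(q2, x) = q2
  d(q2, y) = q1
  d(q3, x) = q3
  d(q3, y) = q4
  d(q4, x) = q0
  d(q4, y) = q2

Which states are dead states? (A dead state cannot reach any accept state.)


Forward reachability from each state:
  q0 -> reaches accept state q0 (live)
  q1 -> reaches accept state q0 (live)
  q2 -> reaches accept state q0 (live)
  q3 -> reaches accept state q0 (live)
  q4 -> reaches accept state q0 (live)

None (all states can reach an accept state)


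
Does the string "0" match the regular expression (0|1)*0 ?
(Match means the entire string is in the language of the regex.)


|string| = 1; first = '0'; last = '0'

Yes, "0" matches (0|1)*0


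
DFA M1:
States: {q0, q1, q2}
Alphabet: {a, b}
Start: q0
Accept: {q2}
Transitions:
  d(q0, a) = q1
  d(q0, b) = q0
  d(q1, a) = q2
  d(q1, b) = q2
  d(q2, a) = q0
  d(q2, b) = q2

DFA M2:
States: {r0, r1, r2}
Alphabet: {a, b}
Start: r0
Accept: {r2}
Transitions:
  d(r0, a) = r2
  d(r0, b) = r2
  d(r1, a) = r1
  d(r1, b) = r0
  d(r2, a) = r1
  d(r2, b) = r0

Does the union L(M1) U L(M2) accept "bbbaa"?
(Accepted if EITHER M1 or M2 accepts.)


M1: final=q2 accepted=True
M2: final=r1 accepted=False

Yes, union accepts
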